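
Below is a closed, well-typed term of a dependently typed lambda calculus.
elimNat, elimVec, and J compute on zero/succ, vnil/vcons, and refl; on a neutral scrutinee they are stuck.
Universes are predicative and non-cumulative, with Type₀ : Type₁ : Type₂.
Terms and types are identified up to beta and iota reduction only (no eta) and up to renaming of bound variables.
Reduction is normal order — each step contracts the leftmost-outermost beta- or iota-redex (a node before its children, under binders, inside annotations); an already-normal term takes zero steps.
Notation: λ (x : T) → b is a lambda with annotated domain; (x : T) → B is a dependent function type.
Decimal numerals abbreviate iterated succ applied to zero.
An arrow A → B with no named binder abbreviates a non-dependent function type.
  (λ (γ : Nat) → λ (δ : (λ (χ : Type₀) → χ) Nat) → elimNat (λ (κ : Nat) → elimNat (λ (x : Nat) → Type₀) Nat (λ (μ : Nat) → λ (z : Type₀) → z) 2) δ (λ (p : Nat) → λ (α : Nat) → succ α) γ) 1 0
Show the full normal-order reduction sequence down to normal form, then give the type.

normal-order reduction sequence:
  (λ (γ : Nat) → λ (δ : (λ (χ : Type₀) → χ) Nat) → elimNat (λ (κ : Nat) → elimNat (λ (x : Nat) → Type₀) Nat (λ (μ : Nat) → λ (z : Type₀) → z) 2) δ (λ (p : Nat) → λ (α : Nat) → succ α) γ) 1 0
  ~> (λ (γ : (λ (δ : Type₀) → δ) Nat) → elimNat (λ (χ : Nat) → elimNat (λ (κ : Nat) → Type₀) Nat (λ (x : Nat) → λ (μ : Type₀) → μ) 2) γ (λ (z : Nat) → λ (p : Nat) → succ p) 1) 0
  ~> elimNat (λ (γ : Nat) → elimNat (λ (δ : Nat) → Type₀) Nat (λ (χ : Nat) → λ (κ : Type₀) → κ) 2) 0 (λ (x : Nat) → λ (μ : Nat) → succ μ) 1
  ~> (λ (γ : Nat) → λ (δ : Nat) → succ δ) 0 (elimNat (λ (χ : Nat) → elimNat (λ (κ : Nat) → Type₀) Nat (λ (x : Nat) → λ (μ : Type₀) → μ) 2) 0 (λ (z : Nat) → λ (p : Nat) → succ p) 0)
  ~> (λ (γ : Nat) → succ γ) (elimNat (λ (δ : Nat) → elimNat (λ (χ : Nat) → Type₀) Nat (λ (κ : Nat) → λ (x : Type₀) → x) 2) 0 (λ (μ : Nat) → λ (z : Nat) → succ z) 0)
  ~> succ (elimNat (λ (γ : Nat) → elimNat (λ (δ : Nat) → Type₀) Nat (λ (χ : Nat) → λ (κ : Type₀) → κ) 2) 0 (λ (x : Nat) → λ (μ : Nat) → succ μ) 0)
  ~> 1
type:
  Nat


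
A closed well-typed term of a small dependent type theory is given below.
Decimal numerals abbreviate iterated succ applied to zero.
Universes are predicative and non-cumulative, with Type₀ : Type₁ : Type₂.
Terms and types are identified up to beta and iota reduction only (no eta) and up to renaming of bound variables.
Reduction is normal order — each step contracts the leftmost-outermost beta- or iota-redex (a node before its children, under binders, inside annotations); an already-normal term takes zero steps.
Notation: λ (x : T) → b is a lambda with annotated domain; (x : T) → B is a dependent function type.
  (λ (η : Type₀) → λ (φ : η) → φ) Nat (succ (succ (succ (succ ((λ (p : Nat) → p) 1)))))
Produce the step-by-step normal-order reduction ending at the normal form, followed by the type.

normal-order reduction sequence:
  (λ (η : Type₀) → λ (φ : η) → φ) Nat (succ (succ (succ (succ ((λ (p : Nat) → p) 1)))))
  ~> (λ (η : Nat) → η) (succ (succ (succ (succ ((λ (φ : Nat) → φ) 1)))))
  ~> succ (succ (succ (succ ((λ (η : Nat) → η) 1))))
  ~> 5
the term's type:
  Nat


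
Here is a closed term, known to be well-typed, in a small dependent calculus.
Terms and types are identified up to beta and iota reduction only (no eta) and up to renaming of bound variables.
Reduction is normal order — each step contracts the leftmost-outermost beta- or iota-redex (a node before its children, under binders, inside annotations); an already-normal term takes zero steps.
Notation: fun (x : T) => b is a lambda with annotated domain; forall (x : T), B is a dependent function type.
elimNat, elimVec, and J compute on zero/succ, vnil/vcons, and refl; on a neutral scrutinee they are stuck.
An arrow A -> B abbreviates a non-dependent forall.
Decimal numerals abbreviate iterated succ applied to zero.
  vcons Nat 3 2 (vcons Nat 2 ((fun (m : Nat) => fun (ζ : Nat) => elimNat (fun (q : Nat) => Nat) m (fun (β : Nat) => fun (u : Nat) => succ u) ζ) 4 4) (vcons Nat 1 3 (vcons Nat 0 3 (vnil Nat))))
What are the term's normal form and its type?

reduced normal form:
  vcons Nat 3 2 (vcons Nat 2 8 (vcons Nat 1 3 (vcons Nat 0 3 (vnil Nat))))
type:
  Vec Nat 4
observation: the leftmost-outermost redex is a beta-redex, and normalization takes 15 steps.


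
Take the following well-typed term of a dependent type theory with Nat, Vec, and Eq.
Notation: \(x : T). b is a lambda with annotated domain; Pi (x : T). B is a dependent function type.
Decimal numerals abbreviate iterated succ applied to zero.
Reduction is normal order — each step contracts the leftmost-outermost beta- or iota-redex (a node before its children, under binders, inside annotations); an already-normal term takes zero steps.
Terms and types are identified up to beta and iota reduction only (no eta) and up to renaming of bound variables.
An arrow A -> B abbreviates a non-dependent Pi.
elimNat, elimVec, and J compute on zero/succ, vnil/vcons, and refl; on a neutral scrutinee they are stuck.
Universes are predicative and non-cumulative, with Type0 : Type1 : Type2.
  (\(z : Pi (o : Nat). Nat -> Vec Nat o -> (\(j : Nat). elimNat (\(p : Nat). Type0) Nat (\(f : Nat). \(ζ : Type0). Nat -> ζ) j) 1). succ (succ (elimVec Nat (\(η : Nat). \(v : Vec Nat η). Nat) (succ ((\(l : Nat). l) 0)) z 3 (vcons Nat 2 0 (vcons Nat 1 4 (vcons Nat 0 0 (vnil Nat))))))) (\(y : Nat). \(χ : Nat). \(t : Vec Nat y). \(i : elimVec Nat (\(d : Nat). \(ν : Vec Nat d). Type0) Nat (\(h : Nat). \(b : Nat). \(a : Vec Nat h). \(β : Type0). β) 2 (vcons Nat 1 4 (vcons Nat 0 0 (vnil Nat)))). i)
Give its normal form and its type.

resulting normal form:
  3
type:
  Nat


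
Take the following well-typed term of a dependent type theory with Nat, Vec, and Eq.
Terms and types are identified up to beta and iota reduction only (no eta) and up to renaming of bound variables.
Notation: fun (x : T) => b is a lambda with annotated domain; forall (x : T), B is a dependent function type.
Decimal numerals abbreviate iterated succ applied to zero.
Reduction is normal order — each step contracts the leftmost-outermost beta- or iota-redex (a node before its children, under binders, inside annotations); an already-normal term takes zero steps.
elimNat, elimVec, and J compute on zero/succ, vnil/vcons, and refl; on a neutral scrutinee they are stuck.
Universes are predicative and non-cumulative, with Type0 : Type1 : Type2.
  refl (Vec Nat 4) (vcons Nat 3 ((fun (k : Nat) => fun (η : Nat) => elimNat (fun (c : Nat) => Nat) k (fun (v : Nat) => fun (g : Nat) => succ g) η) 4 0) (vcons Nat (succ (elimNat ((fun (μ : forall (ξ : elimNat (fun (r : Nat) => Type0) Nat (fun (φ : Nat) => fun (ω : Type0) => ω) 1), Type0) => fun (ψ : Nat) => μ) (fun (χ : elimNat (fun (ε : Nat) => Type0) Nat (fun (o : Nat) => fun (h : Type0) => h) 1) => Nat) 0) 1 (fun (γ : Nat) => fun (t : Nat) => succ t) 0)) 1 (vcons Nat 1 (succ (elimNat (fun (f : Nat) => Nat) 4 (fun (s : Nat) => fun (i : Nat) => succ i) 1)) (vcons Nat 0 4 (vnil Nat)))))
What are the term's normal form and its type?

reduced normal form:
  refl (Vec Nat 4) (vcons Nat 3 4 (vcons Nat 2 1 (vcons Nat 1 6 (vcons Nat 0 4 (vnil Nat)))))
type:
  Eq (Vec Nat 4) (vcons Nat 3 4 (vcons Nat 2 1 (vcons Nat 1 6 (vcons Nat 0 4 (vnil Nat))))) (vcons Nat 3 4 (vcons Nat 2 1 (vcons Nat 1 6 (vcons Nat 0 4 (vnil Nat)))))
observation: contracting a beta-redex first, the term normalizes in 8 steps.


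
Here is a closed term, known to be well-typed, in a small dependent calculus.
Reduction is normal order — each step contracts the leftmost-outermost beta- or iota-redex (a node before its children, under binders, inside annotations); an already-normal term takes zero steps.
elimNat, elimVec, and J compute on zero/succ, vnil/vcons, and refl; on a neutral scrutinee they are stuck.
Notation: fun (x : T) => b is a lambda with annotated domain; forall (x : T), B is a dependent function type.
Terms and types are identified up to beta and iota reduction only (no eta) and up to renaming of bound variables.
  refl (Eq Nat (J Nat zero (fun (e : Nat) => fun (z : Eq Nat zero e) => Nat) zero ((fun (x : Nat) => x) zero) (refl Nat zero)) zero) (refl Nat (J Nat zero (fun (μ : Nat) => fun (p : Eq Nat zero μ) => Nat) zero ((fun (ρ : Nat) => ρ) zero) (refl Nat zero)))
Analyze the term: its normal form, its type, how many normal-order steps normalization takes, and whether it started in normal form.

resulting normal form:
  refl (Eq Nat zero zero) (refl Nat zero)
type:
  Eq (Eq Nat zero zero) (refl Nat zero) (refl Nat zero)
normal-order step count: 2
started in normal form: no
first contracted redex: a J iota-redex


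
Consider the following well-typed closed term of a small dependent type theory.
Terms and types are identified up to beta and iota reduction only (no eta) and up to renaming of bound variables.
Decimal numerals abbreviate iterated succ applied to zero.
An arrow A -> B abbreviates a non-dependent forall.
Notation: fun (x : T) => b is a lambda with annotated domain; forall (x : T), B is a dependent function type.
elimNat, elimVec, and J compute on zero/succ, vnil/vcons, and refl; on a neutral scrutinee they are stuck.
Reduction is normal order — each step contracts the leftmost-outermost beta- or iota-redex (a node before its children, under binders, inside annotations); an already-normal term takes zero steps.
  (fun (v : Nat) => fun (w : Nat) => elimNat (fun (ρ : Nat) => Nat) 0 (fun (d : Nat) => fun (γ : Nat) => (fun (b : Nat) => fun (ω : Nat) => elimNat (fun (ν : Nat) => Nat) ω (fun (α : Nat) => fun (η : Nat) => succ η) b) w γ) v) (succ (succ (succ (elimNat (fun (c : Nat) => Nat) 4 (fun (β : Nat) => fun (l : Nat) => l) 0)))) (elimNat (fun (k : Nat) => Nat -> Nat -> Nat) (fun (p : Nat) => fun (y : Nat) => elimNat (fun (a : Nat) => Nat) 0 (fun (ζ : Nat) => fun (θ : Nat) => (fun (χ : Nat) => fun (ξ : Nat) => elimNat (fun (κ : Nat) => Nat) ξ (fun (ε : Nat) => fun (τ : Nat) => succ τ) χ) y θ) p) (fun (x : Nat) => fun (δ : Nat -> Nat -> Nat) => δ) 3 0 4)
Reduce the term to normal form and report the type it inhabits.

resulting normal form:
  0
type:
  Nat


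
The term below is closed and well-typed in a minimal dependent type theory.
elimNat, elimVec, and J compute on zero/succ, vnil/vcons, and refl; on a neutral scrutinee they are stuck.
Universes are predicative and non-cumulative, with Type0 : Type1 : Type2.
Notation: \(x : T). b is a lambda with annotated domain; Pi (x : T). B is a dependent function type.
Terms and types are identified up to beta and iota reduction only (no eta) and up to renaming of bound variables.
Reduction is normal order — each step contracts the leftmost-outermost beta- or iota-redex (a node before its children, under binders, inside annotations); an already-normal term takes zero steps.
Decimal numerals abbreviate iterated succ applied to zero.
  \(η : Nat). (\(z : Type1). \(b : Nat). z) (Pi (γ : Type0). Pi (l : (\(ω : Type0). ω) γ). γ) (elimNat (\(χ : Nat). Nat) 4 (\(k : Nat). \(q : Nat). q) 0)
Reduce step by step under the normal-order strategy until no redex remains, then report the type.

normal-order reduction sequence:
  \(η : Nat). (\(z : Type1). \(b : Nat). z) (Pi (γ : Type0). Pi (l : (\(ω : Type0). ω) γ). γ) (elimNat (\(χ : Nat). Nat) 4 (\(k : Nat). \(q : Nat). q) 0)
  ~> \(η : Nat). (\(z : Nat). Pi (b : Type0). Pi (γ : (\(l : Type0). l) b). b) (elimNat (\(ω : Nat). Nat) 4 (\(χ : Nat). \(k : Nat). k) 0)
  ~> \(η : Nat). Pi (z : Type0). Pi (b : (\(γ : Type0). γ) z). z
  ~> \(η : Nat). Pi (z : Type0). Pi (b : z). z
type:
  Pi (η : Nat). Type1


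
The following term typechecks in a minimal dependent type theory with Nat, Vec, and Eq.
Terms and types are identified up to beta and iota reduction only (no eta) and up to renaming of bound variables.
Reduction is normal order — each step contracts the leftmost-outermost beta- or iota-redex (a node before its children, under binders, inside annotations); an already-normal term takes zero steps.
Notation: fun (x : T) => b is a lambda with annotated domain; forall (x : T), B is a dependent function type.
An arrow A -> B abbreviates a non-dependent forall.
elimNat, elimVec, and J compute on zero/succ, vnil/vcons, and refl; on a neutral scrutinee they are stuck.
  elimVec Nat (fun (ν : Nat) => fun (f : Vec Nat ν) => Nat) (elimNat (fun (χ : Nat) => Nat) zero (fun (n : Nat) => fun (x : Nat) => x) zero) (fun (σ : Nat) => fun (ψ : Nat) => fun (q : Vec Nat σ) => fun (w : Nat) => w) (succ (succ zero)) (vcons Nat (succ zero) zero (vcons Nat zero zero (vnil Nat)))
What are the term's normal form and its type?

resulting normal form:
  zero
the term's type:
  Nat


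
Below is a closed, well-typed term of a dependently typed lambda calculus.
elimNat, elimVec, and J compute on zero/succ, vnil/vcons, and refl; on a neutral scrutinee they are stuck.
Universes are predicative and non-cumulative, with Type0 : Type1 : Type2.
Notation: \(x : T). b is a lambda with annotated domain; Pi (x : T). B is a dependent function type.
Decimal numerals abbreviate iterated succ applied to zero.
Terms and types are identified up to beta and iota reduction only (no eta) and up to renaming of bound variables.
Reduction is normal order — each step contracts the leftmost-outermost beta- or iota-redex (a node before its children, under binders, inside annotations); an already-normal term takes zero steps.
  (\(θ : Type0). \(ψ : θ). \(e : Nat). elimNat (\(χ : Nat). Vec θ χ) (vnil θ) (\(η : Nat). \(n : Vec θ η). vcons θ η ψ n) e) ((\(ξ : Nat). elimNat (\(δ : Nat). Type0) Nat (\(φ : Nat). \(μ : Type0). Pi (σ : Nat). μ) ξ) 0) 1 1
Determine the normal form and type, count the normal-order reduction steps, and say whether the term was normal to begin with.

resulting normal form:
  vcons Nat 0 1 (vnil Nat)
type:
  Vec Nat 1
steps to reach normal form (normal order): 11
term was already normal: no
first redex: a beta-redex


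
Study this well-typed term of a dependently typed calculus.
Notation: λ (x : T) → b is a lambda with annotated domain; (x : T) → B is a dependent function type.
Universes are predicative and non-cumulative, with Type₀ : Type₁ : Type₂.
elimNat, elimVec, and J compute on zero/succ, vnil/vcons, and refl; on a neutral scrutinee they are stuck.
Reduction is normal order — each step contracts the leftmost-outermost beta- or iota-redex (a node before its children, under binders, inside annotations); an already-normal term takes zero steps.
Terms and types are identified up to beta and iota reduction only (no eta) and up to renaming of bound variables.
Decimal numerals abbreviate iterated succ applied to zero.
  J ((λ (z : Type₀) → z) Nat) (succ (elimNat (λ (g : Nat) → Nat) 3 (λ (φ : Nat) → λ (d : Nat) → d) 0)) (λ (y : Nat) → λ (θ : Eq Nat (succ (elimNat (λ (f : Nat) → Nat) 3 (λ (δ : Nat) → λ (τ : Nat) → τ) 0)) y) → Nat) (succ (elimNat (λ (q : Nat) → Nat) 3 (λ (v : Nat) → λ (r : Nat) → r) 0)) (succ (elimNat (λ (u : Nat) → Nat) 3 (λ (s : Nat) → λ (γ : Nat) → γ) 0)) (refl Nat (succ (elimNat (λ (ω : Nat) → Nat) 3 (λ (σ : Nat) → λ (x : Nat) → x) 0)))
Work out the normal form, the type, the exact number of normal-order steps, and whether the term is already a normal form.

reduced normal form:
  4
the term's type:
  Nat
steps to reach normal form (normal order): 2
already normal: no
first redex: a J iota-redex


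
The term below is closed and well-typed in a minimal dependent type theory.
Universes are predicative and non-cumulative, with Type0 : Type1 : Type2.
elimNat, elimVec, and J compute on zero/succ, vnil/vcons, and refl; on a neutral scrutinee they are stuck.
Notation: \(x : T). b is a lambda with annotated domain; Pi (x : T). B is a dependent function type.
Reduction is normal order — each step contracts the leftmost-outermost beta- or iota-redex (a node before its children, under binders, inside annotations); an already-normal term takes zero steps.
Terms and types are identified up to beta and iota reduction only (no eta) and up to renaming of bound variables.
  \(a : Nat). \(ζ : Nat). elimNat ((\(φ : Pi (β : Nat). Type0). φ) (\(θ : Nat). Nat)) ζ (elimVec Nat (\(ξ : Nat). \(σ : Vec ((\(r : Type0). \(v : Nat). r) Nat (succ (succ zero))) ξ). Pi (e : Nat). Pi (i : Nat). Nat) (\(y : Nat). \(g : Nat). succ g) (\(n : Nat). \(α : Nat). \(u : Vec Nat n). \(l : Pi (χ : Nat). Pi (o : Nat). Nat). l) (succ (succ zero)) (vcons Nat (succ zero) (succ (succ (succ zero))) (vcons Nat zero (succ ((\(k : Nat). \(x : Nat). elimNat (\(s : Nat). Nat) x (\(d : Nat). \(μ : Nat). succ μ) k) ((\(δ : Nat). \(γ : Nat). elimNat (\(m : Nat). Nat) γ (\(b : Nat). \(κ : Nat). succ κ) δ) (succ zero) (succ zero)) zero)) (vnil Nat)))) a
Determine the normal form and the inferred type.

resulting normal form:
  \(a : Nat). \(ζ : Nat). elimNat (\(φ : Nat). Nat) ζ (\(β : Nat). \(θ : Nat). succ θ) a
the term's type:
  Pi (a : Nat). Pi (ζ : Nat). Nat


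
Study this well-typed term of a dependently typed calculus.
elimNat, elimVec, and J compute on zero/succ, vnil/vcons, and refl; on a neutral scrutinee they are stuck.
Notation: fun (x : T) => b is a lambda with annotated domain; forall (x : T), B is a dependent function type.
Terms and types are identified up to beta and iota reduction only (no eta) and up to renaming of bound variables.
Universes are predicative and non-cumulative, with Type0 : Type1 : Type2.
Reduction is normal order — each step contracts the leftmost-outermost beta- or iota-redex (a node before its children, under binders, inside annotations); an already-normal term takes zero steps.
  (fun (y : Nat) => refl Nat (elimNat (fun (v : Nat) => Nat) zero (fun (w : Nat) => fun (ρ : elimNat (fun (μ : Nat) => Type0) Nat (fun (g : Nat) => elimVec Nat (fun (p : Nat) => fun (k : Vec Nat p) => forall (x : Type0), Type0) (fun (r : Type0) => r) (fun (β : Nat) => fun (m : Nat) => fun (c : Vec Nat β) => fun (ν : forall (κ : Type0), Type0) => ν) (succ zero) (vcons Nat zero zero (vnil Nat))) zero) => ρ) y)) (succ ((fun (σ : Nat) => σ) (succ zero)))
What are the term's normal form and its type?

resulting normal form:
  refl Nat zero
type:
  Eq Nat zero zero


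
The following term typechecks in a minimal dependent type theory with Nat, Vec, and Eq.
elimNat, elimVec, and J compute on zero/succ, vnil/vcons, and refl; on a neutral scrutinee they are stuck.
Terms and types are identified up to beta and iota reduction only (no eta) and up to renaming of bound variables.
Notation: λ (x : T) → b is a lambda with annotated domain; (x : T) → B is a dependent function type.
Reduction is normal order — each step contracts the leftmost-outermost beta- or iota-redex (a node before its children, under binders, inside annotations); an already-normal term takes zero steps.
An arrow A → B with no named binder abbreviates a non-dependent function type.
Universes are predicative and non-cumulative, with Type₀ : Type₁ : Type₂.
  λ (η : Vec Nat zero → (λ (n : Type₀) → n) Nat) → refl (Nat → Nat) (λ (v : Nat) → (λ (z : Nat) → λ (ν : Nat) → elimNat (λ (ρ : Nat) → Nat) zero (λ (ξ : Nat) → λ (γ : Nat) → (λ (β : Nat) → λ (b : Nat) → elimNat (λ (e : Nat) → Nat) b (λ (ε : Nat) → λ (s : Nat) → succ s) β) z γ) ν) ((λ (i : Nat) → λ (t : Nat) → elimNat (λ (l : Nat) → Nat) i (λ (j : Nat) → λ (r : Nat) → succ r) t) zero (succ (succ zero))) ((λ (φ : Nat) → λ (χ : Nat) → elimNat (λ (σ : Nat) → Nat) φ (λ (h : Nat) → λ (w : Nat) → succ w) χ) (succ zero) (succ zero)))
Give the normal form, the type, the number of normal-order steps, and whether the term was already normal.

reduced normal form:
  λ (η : Vec Nat zero → Nat) → refl (Nat → Nat) (λ (n : Nat) → succ (succ (succ (succ zero))))
inferred type:
  (Vec Nat zero → Nat) → Eq (Nat → Nat) (λ (η : Nat) → succ (succ (succ (succ zero)))) (λ (n : Nat) → succ (succ (succ (succ zero))))
normal-order step count: 34
already normal: no
first redex: a beta-redex


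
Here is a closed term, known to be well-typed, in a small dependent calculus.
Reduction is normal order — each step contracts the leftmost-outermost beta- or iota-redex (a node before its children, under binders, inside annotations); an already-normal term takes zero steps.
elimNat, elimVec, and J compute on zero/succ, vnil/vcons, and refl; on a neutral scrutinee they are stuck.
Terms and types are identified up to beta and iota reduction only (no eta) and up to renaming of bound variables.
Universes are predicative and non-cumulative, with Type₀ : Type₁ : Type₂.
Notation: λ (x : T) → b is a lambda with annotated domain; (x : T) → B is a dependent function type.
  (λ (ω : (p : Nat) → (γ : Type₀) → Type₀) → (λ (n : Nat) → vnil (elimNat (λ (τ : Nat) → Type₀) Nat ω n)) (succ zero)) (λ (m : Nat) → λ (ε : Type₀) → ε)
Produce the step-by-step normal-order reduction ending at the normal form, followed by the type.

normal-order reduction sequence:
  (λ (ω : (p : Nat) → (γ : Type₀) → Type₀) → (λ (n : Nat) → vnil (elimNat (λ (τ : Nat) → Type₀) Nat ω n)) (succ zero)) (λ (m : Nat) → λ (ε : Type₀) → ε)
  ~> (λ (ω : Nat) → vnil (elimNat (λ (p : Nat) → Type₀) Nat (λ (γ : Nat) → λ (n : Type₀) → n) ω)) (succ zero)
  ~> vnil (elimNat (λ (ω : Nat) → Type₀) Nat (λ (p : Nat) → λ (γ : Type₀) → γ) (succ zero))
  ~> vnil ((λ (ω : Nat) → λ (p : Type₀) → p) zero (elimNat (λ (γ : Nat) → Type₀) Nat (λ (n : Nat) → λ (τ : Type₀) → τ) zero))
  ~> vnil ((λ (ω : Type₀) → ω) (elimNat (λ (p : Nat) → Type₀) Nat (λ (γ : Nat) → λ (n : Type₀) → n) zero))
  ~> vnil (elimNat (λ (ω : Nat) → Type₀) Nat (λ (p : Nat) → λ (γ : Type₀) → γ) zero)
  ~> vnil Nat
inferred type:
  Vec Nat zero


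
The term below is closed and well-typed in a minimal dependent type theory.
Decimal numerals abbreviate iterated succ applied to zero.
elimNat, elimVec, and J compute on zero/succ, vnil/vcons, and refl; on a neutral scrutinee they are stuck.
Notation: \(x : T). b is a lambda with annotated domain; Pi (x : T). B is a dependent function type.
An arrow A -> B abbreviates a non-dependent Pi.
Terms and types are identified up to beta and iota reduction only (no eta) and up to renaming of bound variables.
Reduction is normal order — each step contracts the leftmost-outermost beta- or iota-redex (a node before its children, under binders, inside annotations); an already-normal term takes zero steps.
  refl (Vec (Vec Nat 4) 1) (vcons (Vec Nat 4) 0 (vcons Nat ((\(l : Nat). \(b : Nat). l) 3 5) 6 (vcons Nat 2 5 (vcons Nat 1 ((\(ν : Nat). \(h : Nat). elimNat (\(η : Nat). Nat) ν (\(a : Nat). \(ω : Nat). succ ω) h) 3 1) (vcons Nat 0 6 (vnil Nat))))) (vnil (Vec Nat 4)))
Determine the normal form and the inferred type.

reduced normal form:
  refl (Vec (Vec Nat 4) 1) (vcons (Vec Nat 4) 0 (vcons Nat 3 6 (vcons Nat 2 5 (vcons Nat 1 4 (vcons Nat 0 6 (vnil Nat))))) (vnil (Vec Nat 4)))
inferred type:
  Eq (Vec (Vec Nat 4) 1) (vcons (Vec Nat 4) 0 (vcons Nat 3 6 (vcons Nat 2 5 (vcons Nat 1 4 (vcons Nat 0 6 (vnil Nat))))) (vnil (Vec Nat 4))) (vcons (Vec Nat 4) 0 (vcons Nat 3 6 (vcons Nat 2 5 (vcons Nat 1 4 (vcons Nat 0 6 (vnil Nat))))) (vnil (Vec Nat 4)))
observation: the leftmost-outermost redex is a beta-redex, and normalization takes 8 steps.


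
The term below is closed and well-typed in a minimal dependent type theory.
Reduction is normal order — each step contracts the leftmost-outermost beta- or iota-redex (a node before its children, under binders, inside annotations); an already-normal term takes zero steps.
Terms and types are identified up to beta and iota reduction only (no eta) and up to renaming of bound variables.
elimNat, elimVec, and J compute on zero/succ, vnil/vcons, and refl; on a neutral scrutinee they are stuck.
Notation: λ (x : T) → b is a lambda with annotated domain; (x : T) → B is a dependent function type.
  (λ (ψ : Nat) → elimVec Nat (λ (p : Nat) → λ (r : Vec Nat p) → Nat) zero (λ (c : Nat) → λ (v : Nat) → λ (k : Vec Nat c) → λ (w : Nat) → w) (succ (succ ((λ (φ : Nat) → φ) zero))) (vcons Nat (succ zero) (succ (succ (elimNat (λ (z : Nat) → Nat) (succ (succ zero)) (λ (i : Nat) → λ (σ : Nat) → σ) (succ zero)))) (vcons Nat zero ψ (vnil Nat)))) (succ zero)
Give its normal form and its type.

reduced normal form:
  zero
inferred type:
  Nat
observation: reduction starts at a beta-redex, and 12 normal-order steps reach the normal form.


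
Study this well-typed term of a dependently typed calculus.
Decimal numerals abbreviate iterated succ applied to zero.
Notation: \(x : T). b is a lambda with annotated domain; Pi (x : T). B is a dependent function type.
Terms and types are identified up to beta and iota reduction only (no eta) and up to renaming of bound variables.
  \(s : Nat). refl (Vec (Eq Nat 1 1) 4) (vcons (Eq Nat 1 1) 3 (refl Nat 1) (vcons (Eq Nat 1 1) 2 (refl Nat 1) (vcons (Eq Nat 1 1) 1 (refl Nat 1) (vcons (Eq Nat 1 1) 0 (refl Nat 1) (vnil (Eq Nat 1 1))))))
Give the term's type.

type:
  Pi (s : Nat). Eq (Vec (Eq Nat 1 1) 4) (vcons (Eq Nat 1 1) 3 (refl Nat 1) (vcons (Eq Nat 1 1) 2 (refl Nat 1) (vcons (Eq Nat 1 1) 1 (refl Nat 1) (vcons (Eq Nat 1 1) 0 (refl Nat 1) (vnil (Eq Nat 1 1)))))) (vcons (Eq Nat 1 1) 3 (refl Nat 1) (vcons (Eq Nat 1 1) 2 (refl Nat 1) (vcons (Eq Nat 1 1) 1 (refl Nat 1) (vcons (Eq Nat 1 1) 0 (refl Nat 1) (vnil (Eq Nat 1 1))))))


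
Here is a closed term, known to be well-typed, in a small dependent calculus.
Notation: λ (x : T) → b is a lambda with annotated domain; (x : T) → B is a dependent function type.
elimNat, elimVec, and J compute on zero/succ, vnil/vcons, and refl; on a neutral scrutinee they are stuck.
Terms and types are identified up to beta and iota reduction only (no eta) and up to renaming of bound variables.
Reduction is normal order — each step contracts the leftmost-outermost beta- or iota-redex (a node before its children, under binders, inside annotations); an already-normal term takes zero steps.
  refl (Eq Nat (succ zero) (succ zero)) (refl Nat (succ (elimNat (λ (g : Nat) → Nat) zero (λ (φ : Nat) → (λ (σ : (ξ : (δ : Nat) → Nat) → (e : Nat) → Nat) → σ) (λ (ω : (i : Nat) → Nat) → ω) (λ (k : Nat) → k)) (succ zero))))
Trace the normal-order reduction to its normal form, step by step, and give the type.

normal-order reduction sequence:
  refl (Eq Nat (succ zero) (succ zero)) (refl Nat (succ (elimNat (λ (g : Nat) → Nat) zero (λ (φ : Nat) → (λ (σ : (ξ : (δ : Nat) → Nat) → (e : Nat) → Nat) → σ) (λ (ω : (i : Nat) → Nat) → ω) (λ (k : Nat) → k)) (succ zero))))
  ~> refl (Eq Nat (succ zero) (succ zero)) (refl Nat (succ ((λ (g : Nat) → (λ (φ : (σ : (ξ : Nat) → Nat) → (δ : Nat) → Nat) → φ) (λ (e : (ω : Nat) → Nat) → e) (λ (i : Nat) → i)) zero (elimNat (λ (k : Nat) → Nat) zero (λ (τ : Nat) → (λ (x : (h : (p : Nat) → Nat) → (β : Nat) → Nat) → x) (λ (o : (ψ : Nat) → Nat) → o) (λ (q : Nat) → q)) zero))))
  ~> refl (Eq Nat (succ zero) (succ zero)) (refl Nat (succ ((λ (g : (φ : (σ : Nat) → Nat) → (ξ : Nat) → Nat) → g) (λ (δ : (e : Nat) → Nat) → δ) (λ (ω : Nat) → ω) (elimNat (λ (i : Nat) → Nat) zero (λ (k : Nat) → (λ (τ : (x : (h : Nat) → Nat) → (p : Nat) → Nat) → τ) (λ (β : (o : Nat) → Nat) → β) (λ (ψ : Nat) → ψ)) zero))))
  ~> refl (Eq Nat (succ zero) (succ zero)) (refl Nat (succ ((λ (g : (φ : Nat) → Nat) → g) (λ (σ : Nat) → σ) (elimNat (λ (ξ : Nat) → Nat) zero (λ (δ : Nat) → (λ (e : (ω : (i : Nat) → Nat) → (k : Nat) → Nat) → e) (λ (τ : (x : Nat) → Nat) → τ) (λ (h : Nat) → h)) zero))))
  ~> refl (Eq Nat (succ zero) (succ zero)) (refl Nat (succ ((λ (g : Nat) → g) (elimNat (λ (φ : Nat) → Nat) zero (λ (σ : Nat) → (λ (ξ : (δ : (e : Nat) → Nat) → (ω : Nat) → Nat) → ξ) (λ (i : (k : Nat) → Nat) → i) (λ (τ : Nat) → τ)) zero))))
  ~> refl (Eq Nat (succ zero) (succ zero)) (refl Nat (succ (elimNat (λ (g : Nat) → Nat) zero (λ (φ : Nat) → (λ (σ : (ξ : (δ : Nat) → Nat) → (e : Nat) → Nat) → σ) (λ (ω : (i : Nat) → Nat) → ω) (λ (k : Nat) → k)) zero)))
  ~> refl (Eq Nat (succ zero) (succ zero)) (refl Nat (succ zero))
type:
  Eq (Eq Nat (succ zero) (succ zero)) (refl Nat (succ zero)) (refl Nat (succ zero))


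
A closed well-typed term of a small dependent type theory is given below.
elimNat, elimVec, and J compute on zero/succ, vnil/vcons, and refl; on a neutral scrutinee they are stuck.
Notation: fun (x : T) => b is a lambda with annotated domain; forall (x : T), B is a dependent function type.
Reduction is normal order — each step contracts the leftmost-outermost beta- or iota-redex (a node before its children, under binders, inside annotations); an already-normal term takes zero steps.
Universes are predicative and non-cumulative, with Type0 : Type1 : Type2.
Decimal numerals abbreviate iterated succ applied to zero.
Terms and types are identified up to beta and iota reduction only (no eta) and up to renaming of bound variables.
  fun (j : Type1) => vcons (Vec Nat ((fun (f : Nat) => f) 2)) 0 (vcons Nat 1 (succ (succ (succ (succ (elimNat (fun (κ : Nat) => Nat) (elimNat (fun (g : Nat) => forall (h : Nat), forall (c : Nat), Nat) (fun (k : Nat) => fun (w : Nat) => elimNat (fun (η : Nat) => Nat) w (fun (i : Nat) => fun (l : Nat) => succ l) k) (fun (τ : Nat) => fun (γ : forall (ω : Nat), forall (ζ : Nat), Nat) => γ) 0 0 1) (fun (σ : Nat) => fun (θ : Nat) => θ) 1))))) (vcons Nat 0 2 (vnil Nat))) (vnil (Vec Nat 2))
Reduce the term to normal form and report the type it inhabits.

normal form:
  fun (j : Type1) => vcons (Vec Nat 2) 0 (vcons Nat 1 5 (vcons Nat 0 2 (vnil Nat))) (vnil (Vec Nat 2))
inferred type:
  forall (j : Type1), Vec (Vec Nat 2) 1
observation: 9 normal-order steps normalize the term, beginning with a beta-redex.


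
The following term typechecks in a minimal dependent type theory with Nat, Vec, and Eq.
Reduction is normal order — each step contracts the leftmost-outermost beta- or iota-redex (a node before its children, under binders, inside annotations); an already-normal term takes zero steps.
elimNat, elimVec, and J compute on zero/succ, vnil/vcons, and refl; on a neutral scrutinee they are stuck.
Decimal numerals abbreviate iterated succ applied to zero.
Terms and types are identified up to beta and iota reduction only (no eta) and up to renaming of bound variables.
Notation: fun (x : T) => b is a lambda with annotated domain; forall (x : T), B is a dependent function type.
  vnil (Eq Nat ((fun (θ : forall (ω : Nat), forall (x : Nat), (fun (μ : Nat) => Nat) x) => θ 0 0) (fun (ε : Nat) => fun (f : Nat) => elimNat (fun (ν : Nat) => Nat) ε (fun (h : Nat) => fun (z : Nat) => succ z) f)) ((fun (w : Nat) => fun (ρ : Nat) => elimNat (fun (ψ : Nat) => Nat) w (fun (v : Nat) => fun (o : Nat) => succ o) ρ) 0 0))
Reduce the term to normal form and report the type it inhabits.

resulting normal form:
  vnil (Eq Nat 0 0)
inferred type:
  Vec (Eq Nat 0 0) 0


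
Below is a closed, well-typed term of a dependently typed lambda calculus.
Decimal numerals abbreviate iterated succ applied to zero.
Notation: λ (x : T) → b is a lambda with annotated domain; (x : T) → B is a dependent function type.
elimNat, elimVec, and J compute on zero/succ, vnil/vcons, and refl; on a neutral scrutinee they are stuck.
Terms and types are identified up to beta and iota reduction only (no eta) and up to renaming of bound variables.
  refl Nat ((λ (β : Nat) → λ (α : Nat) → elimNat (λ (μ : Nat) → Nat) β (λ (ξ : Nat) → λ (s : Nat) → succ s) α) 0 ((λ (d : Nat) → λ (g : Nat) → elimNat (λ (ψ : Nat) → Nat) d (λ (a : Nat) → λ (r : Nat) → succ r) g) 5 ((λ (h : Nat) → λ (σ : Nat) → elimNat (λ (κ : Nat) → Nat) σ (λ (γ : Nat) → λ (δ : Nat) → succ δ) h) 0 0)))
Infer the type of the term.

the term's type:
  Eq Nat 5 5


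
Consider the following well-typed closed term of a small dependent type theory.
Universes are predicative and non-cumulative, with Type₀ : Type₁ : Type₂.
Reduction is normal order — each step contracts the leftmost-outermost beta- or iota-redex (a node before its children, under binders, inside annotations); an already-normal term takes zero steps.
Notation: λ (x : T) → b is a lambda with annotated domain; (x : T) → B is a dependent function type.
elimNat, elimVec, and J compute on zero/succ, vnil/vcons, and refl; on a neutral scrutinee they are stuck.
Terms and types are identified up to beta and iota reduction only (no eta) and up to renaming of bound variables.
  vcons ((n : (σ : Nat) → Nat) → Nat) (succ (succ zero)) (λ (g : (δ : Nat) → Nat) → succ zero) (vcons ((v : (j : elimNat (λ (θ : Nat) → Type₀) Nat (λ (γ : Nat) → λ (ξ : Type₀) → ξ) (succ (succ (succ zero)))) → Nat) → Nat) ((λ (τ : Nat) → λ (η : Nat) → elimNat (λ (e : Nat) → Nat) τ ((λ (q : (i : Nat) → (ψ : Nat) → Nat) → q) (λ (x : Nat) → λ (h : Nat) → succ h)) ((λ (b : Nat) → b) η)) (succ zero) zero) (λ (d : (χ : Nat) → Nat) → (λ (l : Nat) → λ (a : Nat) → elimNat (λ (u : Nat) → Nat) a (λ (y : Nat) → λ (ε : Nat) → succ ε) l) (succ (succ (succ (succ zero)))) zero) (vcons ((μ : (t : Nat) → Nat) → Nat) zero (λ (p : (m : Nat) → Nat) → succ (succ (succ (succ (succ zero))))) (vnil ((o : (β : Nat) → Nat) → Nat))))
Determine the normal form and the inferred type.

resulting normal form:
  vcons ((n : (σ : Nat) → Nat) → Nat) (succ (succ zero)) (λ (g : (δ : Nat) → Nat) → succ zero) (vcons ((v : (j : Nat) → Nat) → Nat) (succ zero) (λ (θ : (γ : Nat) → Nat) → succ (succ (succ (succ zero)))) (vcons ((ξ : (τ : Nat) → Nat) → Nat) zero (λ (η : (e : Nat) → Nat) → succ (succ (succ (succ (succ zero))))) (vnil ((q : (i : Nat) → Nat) → Nat))))
the term's type:
  Vec ((n : (σ : Nat) → Nat) → Nat) (succ (succ (succ zero)))


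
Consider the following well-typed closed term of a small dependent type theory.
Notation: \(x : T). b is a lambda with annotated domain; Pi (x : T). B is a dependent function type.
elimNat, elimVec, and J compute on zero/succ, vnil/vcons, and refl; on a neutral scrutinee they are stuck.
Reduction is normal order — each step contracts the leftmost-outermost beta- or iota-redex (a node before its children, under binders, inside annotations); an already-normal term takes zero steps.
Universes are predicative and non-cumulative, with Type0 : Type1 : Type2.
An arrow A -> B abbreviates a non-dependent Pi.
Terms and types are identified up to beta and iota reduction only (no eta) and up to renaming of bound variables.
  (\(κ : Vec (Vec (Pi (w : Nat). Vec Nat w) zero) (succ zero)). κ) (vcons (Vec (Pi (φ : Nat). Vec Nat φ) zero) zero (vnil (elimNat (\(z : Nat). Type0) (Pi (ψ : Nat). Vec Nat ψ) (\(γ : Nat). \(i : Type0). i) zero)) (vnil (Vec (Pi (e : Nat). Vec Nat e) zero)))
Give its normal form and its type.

resulting normal form:
  vcons (Vec (Pi (κ : Nat). Vec Nat κ) zero) zero (vnil (Pi (w : Nat). Vec Nat w)) (vnil (Vec (Pi (φ : Nat). Vec Nat φ) zero))
inferred type:
  Vec (Vec (Pi (κ : Nat). Vec Nat κ) zero) (succ zero)


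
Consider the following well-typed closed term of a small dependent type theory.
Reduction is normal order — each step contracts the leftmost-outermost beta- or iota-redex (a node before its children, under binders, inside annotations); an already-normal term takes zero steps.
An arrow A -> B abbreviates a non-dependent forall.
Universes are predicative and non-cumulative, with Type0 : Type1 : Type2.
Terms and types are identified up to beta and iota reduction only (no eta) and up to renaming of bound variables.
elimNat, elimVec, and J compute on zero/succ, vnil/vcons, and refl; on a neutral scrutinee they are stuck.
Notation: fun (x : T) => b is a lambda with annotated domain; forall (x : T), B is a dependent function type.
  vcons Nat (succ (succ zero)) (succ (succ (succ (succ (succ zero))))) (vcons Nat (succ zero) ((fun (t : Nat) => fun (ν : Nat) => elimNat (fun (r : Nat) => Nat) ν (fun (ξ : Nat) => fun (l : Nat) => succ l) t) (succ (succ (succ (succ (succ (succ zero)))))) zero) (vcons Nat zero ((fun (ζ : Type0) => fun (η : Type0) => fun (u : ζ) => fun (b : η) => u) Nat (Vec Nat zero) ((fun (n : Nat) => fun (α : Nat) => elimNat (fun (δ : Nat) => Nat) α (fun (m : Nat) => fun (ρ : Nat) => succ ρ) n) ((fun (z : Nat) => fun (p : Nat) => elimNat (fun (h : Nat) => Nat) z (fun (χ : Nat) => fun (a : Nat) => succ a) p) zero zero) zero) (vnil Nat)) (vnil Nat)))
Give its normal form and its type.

normal form:
  vcons Nat (succ (succ zero)) (succ (succ (succ (succ (succ zero))))) (vcons Nat (succ zero) (succ (succ (succ (succ (succ (succ zero)))))) (vcons Nat zero zero (vnil Nat)))
type:
  Vec Nat (succ (succ (succ zero)))


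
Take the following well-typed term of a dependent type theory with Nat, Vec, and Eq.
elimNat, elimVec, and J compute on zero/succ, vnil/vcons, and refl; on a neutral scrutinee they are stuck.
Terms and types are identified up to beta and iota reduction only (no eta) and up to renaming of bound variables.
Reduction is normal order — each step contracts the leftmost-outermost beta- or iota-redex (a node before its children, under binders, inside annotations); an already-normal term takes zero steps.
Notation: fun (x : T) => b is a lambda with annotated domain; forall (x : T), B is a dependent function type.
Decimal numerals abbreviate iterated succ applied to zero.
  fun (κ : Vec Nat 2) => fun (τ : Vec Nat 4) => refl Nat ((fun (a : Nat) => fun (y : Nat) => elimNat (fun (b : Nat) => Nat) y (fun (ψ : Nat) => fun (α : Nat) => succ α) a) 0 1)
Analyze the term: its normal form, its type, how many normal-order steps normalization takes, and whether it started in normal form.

resulting normal form:
  fun (κ : Vec Nat 2) => fun (τ : Vec Nat 4) => refl Nat 1
type:
  forall (κ : Vec Nat 2), forall (τ : Vec Nat 4), Eq Nat 1 1
steps to reach normal form (normal order): 3
term was already normal: no
first contracted redex: a beta-redex


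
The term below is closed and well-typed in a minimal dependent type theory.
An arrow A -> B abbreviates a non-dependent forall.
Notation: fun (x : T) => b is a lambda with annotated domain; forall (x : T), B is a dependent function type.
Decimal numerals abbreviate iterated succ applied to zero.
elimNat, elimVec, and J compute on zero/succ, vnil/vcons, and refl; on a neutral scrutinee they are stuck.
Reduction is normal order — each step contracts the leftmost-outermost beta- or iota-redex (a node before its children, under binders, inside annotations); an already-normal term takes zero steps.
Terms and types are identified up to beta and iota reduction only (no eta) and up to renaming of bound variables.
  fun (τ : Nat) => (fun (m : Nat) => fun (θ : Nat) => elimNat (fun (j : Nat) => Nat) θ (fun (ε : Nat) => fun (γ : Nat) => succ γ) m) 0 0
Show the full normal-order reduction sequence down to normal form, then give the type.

normal-order reduction sequence:
  fun (τ : Nat) => (fun (m : Nat) => fun (θ : Nat) => elimNat (fun (j : Nat) => Nat) θ (fun (ε : Nat) => fun (γ : Nat) => succ γ) m) 0 0
  ~> fun (τ : Nat) => (fun (m : Nat) => elimNat (fun (θ : Nat) => Nat) m (fun (j : Nat) => fun (ε : Nat) => succ ε) 0) 0
  ~> fun (τ : Nat) => elimNat (fun (m : Nat) => Nat) 0 (fun (θ : Nat) => fun (j : Nat) => succ j) 0
  ~> fun (τ : Nat) => 0
type:
  Nat -> Nat


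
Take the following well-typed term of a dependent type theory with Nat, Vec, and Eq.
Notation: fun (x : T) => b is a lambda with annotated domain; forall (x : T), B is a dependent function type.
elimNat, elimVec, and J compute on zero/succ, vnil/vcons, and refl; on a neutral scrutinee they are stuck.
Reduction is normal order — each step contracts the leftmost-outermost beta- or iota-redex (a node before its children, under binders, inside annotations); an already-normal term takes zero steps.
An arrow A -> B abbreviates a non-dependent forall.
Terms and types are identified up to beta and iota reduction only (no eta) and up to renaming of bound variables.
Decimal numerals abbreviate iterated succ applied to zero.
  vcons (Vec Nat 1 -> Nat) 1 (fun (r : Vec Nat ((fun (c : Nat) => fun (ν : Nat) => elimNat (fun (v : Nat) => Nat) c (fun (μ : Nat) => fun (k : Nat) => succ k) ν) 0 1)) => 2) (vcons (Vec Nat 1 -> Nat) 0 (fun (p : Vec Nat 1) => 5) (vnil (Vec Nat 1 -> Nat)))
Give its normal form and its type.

reduced normal form:
  vcons (Vec Nat 1 -> Nat) 1 (fun (r : Vec Nat 1) => 2) (vcons (Vec Nat 1 -> Nat) 0 (fun (c : Vec Nat 1) => 5) (vnil (Vec Nat 1 -> Nat)))
the term's type:
  Vec (Vec Nat 1 -> Nat) 2
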